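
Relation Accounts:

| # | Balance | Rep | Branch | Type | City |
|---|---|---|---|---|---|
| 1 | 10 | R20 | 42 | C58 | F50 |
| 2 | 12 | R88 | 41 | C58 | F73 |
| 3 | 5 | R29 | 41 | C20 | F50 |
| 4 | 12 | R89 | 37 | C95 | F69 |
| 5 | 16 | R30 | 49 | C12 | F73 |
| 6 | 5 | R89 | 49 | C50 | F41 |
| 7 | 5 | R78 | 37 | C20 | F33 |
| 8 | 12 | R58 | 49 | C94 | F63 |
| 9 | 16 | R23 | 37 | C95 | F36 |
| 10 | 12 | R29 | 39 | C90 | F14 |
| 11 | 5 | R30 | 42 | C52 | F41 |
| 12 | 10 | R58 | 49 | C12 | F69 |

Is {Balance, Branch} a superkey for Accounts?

All 12 rows have distinct {Balance, Branch} values, so {Balance, Branch} → (all attributes) holds and {Balance, Branch} is a superkey.

Yes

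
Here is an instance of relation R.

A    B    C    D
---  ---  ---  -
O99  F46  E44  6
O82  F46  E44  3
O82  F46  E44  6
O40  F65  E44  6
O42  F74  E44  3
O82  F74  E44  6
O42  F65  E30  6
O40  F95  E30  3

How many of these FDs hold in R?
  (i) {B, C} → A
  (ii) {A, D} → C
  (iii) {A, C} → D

(i) {B, C} → A: (B=F46, C=E44): 3 rows → A takes values {O99, O82} — violation; (B=F74, C=E44): 2 rows → A takes values {O42, O82} — violation — fails.
(ii) {A, D} → C: every LHS value maps to a single RHS value — holds.
(iii) {A, C} → D: (A=O82, C=E44): 3 rows → D takes values {3, 6} — violation — fails.
1 of the 3 dependencies holds.

1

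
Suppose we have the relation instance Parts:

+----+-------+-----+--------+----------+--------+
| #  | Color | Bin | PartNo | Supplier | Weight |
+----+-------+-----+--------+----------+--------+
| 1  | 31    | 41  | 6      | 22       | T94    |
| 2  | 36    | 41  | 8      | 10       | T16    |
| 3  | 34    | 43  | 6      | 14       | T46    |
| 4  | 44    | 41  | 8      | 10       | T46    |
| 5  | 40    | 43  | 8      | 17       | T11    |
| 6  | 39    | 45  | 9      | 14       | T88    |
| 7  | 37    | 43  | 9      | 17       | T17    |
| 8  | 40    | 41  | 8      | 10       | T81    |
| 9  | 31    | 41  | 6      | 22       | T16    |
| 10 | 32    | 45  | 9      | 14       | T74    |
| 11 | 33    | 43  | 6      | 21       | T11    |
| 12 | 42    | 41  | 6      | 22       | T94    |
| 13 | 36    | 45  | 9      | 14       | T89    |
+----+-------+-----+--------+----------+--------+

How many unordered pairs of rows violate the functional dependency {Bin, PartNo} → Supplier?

1

(Bin=41, PartNo=6): all 3 rows agree on Supplier — 0 pairs.
(Bin=41, PartNo=8): all 3 rows agree on Supplier — 0 pairs.
(Bin=43, PartNo=6): violating pairs (3,11) — 1 pair.
(Bin=45, PartNo=9): all 3 rows agree on Supplier — 0 pairs.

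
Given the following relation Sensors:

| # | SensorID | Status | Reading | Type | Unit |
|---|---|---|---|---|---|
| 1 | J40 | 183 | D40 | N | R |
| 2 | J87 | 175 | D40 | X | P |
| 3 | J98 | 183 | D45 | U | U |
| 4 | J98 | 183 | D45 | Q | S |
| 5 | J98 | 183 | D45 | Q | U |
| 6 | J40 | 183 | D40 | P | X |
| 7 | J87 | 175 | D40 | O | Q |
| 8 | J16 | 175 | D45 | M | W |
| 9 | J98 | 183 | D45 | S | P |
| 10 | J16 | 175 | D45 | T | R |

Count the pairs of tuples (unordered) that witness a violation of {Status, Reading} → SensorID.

0

(Status=183, Reading=D40): all 2 rows agree on SensorID — 0 pairs.
(Status=175, Reading=D40): all 2 rows agree on SensorID — 0 pairs.
(Status=183, Reading=D45): all 4 rows agree on SensorID — 0 pairs.
(Status=175, Reading=D45): all 2 rows agree on SensorID — 0 pairs.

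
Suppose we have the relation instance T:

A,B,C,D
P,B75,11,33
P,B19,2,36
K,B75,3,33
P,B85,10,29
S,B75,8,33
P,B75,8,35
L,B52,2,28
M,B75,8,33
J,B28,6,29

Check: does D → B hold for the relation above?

No

D=33: 4 rows → B = B75, B75, B75, B75 ✓
D=36: 1 row → B = B19 ✓
D=29: 2 rows → B takes values {B85, B28} — violation
D=35: 1 row → B = B75 ✓
D=28: 1 row → B = B52 ✓
Two rows agree on D but differ on B, so D → B does not hold.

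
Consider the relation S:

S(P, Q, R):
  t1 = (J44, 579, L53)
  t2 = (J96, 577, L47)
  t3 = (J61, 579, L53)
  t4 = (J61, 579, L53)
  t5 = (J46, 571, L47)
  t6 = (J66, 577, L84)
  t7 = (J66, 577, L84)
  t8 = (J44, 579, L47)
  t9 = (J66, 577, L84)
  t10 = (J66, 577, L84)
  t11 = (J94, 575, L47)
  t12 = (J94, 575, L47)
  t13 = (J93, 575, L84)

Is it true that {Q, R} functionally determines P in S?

(Q=579, R=L53): rows 1, 3, 4 → P takes values {J44, J61} — violation
(Q=577, R=L47): row 2 → P = J96 ✓
(Q=571, R=L47): row 5 → P = J46 ✓
(Q=577, R=L84): rows 6, 7, 9, 10 → P = J66, J66, J66, J66 ✓
(Q=579, R=L47): row 8 → P = J44 ✓
(Q=575, R=L47): rows 11, 12 → P = J94, J94 ✓
(Q=575, R=L84): row 13 → P = J93 ✓
Two rows agree on {Q, R} but differ on P, so {Q, R} → P does not hold.

No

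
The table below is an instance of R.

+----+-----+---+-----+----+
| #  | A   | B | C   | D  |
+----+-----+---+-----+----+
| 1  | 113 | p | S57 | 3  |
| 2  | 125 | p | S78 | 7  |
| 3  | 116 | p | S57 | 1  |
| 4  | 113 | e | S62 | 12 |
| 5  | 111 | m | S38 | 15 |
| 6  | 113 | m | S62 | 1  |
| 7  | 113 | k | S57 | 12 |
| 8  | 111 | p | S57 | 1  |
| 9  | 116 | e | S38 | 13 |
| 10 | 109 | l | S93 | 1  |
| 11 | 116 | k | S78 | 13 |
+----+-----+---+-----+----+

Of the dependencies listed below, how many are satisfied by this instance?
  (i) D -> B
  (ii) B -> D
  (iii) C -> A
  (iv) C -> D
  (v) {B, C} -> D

(i) D -> B: D=1: rows 3, 6, 8, 10 → B takes values {p, m, l} — violation; D=12: rows 4, 7 → B takes values {e, k} — violation; D=13: rows 9, 11 → B takes values {e, k} — violation — fails.
(ii) B -> D: B=p: rows 1, 2, 3, 8 → D takes values {3, 7, 1} — violation; B=e: rows 4, 9 → D takes values {12, 13} — violation; B=m: rows 5, 6 → D takes values {15, 1} — violation; B=k: rows 7, 11 → D takes values {12, 13} — violation — fails.
(iii) C -> A: C=S57: rows 1, 3, 7, 8 → A takes values {113, 116, 111} — violation; C=S78: rows 2, 11 → A takes values {125, 116} — violation; C=S38: rows 5, 9 → A takes values {111, 116} — violation — fails.
(iv) C -> D: C=S57: rows 1, 3, 7, 8 → D takes values {3, 1, 12} — violation; C=S78: rows 2, 11 → D takes values {7, 13} — violation; C=S62: rows 4, 6 → D takes values {12, 1} — violation; C=S38: rows 5, 9 → D takes values {15, 13} — violation — fails.
(v) {B, C} -> D: (B=p, C=S57): rows 1, 3, 8 → D takes values {3, 1} — violation — fails.
None of the 5 dependencies hold.

0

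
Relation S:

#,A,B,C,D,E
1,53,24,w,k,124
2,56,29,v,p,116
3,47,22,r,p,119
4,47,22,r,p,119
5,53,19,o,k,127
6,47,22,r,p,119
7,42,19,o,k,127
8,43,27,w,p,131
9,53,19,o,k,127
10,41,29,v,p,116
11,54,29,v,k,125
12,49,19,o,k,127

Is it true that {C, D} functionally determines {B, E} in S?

Yes

(C=w, D=k): row 1 → {B,E} = (24, 124) ✓
(C=v, D=p): rows 2, 10 → {B,E} = (29, 116), (29, 116) ✓
(C=r, D=p): rows 3, 4, 6 → {B,E} = (22, 119), (22, 119), (22, 119) ✓
(C=o, D=k): rows 5, 7, 9, 12 → {B,E} = (19, 127), (19, 127), (19, 127), (19, 127) ✓
(C=w, D=p): row 8 → {B,E} = (27, 131) ✓
(C=v, D=k): row 11 → {B,E} = (29, 125) ✓
Every {C, D} value is associated with a single {B, E} value, so {C, D} → {B, E} holds.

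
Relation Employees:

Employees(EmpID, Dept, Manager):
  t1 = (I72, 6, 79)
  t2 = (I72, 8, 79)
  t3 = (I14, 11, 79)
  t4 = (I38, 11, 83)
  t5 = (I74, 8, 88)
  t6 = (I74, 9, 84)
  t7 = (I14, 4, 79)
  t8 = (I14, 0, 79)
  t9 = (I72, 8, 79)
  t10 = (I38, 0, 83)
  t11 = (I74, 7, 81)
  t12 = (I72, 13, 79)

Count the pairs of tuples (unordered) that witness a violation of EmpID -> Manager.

3

EmpID=I72: all 4 rows agree on Manager — 0 pairs.
EmpID=I14: all 3 rows agree on Manager — 0 pairs.
EmpID=I38: all 2 rows agree on Manager — 0 pairs.
EmpID=I74: violating pairs (5,6), (5,11), (6,11) — 3 pairs.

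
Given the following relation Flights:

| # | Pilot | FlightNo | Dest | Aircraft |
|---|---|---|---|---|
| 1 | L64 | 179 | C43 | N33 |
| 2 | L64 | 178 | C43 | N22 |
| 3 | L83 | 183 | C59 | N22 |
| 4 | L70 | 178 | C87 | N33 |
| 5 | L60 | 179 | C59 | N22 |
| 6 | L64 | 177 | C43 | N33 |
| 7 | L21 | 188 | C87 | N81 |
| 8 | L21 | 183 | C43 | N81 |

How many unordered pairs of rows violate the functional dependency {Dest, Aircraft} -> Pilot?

1

(Dest=C43, Aircraft=N33): all 2 rows agree on Pilot — 0 pairs.
(Dest=C59, Aircraft=N22): violating pairs (3,5) — 1 pair.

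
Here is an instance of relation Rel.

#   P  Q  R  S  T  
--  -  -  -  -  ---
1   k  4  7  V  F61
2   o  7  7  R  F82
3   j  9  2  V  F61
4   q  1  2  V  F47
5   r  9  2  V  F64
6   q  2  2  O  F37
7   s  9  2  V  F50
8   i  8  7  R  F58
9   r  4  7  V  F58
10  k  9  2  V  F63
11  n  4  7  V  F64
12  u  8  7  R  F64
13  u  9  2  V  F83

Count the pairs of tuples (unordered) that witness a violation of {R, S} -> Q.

7

(R=7, S=V): all 3 rows agree on Q — 0 pairs.
(R=7, S=R): violating pairs (2,8), (2,12) — 2 pairs.
(R=2, S=V): violating pairs (3,4), (4,5), (4,7), (4,10), (4,13) — 5 pairs.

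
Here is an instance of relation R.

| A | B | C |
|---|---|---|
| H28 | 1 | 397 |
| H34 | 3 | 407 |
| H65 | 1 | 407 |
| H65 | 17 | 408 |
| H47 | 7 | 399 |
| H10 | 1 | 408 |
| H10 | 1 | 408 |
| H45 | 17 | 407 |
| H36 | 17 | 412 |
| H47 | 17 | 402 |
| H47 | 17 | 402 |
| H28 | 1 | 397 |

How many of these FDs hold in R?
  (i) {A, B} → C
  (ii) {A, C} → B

(i) {A, B} → C: every LHS value maps to a single RHS value — holds.
(ii) {A, C} → B: every LHS value maps to a single RHS value — holds.
2 of the 2 dependencies hold.

2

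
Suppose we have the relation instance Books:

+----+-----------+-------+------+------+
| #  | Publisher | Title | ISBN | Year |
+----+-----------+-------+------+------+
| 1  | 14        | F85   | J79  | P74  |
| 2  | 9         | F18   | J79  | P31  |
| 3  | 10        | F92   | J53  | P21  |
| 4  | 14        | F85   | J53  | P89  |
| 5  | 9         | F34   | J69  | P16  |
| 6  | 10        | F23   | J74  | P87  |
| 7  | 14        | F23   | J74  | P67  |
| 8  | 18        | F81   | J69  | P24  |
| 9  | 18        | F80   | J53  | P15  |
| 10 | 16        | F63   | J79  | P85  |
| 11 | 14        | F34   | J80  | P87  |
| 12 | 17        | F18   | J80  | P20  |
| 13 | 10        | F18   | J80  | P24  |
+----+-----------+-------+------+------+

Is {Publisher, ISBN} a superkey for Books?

Yes

All 13 rows have distinct {Publisher, ISBN} values, so {Publisher, ISBN} → (all attributes) holds and {Publisher, ISBN} is a superkey.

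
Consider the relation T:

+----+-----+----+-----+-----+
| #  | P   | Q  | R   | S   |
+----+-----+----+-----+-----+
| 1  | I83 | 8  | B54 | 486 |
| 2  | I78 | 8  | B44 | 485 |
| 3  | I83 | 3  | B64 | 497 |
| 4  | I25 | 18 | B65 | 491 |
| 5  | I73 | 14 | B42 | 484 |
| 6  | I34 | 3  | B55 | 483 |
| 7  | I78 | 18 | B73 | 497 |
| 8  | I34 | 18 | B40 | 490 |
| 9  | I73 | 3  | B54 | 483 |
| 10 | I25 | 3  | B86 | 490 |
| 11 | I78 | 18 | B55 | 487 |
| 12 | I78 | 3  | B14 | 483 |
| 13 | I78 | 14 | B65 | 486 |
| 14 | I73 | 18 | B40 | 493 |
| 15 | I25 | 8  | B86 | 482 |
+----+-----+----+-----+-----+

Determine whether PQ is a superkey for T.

Rows 7 and 11 have the same PQ value (P=I78, Q=18) but are distinct tuples, so PQ does not determine every attribute — not a superkey.

No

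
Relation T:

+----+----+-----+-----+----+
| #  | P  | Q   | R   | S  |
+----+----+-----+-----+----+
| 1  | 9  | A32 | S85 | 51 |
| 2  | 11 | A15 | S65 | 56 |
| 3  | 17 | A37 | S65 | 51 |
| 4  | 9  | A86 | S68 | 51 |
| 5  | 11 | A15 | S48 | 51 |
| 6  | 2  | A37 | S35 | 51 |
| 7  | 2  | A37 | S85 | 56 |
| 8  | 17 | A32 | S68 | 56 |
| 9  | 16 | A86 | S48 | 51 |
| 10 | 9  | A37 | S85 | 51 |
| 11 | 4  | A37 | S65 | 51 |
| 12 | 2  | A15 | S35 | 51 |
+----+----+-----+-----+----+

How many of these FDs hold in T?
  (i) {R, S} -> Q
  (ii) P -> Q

(i) {R, S} -> Q: (R=S85, S=51): rows 1, 10 → Q takes values {A32, A37} — violation; (R=S48, S=51): rows 5, 9 → Q takes values {A15, A86} — violation; (R=S35, S=51): rows 6, 12 → Q takes values {A37, A15} — violation — fails.
(ii) P -> Q: P=9: rows 1, 4, 10 → Q takes values {A32, A86, A37} — violation; P=17: rows 3, 8 → Q takes values {A37, A32} — violation; P=2: rows 6, 7, 12 → Q takes values {A37, A15} — violation — fails.
None of the 2 dependencies hold.

0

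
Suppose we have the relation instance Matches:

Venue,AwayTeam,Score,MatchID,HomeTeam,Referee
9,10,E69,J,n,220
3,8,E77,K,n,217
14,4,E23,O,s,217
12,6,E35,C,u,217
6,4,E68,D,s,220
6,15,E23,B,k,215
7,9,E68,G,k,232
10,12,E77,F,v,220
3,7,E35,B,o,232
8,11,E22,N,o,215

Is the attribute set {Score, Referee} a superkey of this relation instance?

Yes

All 10 rows have distinct {Score, Referee} values, so {Score, Referee} → (all attributes) holds and {Score, Referee} is a superkey.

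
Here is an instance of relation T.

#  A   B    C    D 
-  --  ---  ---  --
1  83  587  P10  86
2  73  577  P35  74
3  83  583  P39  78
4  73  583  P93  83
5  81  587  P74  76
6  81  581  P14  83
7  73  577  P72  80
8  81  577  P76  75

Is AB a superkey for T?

Rows 2 and 7 have the same AB value (A=73, B=577) but are distinct tuples, so AB does not determine every attribute — not a superkey.

No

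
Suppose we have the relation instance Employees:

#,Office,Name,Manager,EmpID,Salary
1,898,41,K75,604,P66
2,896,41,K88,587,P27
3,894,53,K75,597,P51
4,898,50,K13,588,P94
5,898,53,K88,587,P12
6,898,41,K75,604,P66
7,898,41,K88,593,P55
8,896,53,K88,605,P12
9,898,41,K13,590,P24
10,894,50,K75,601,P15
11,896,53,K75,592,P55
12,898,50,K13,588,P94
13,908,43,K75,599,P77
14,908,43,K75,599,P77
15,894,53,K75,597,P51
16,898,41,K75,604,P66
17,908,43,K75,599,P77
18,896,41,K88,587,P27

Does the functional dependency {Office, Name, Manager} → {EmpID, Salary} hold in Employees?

Yes

(Office=898, Name=41, Manager=K75): rows 1, 6, 16 → {EmpID,Salary} = (604, P66), (604, P66), (604, P66) ✓
(Office=896, Name=41, Manager=K88): rows 2, 18 → {EmpID,Salary} = (587, P27), (587, P27) ✓
(Office=894, Name=53, Manager=K75): rows 3, 15 → {EmpID,Salary} = (597, P51), (597, P51) ✓
(Office=898, Name=50, Manager=K13): rows 4, 12 → {EmpID,Salary} = (588, P94), (588, P94) ✓
(Office=898, Name=53, Manager=K88): row 5 → {EmpID,Salary} = (587, P12) ✓
(Office=898, Name=41, Manager=K88): row 7 → {EmpID,Salary} = (593, P55) ✓
(Office=896, Name=53, Manager=K88): row 8 → {EmpID,Salary} = (605, P12) ✓
(Office=898, Name=41, Manager=K13): row 9 → {EmpID,Salary} = (590, P24) ✓
(Office=894, Name=50, Manager=K75): row 10 → {EmpID,Salary} = (601, P15) ✓
(Office=896, Name=53, Manager=K75): row 11 → {EmpID,Salary} = (592, P55) ✓
(Office=908, Name=43, Manager=K75): rows 13, 14, 17 → {EmpID,Salary} = (599, P77), (599, P77), (599, P77) ✓
Every {Office, Name, Manager} value is associated with a single {EmpID, Salary} value, so {Office, Name, Manager} → {EmpID, Salary} holds.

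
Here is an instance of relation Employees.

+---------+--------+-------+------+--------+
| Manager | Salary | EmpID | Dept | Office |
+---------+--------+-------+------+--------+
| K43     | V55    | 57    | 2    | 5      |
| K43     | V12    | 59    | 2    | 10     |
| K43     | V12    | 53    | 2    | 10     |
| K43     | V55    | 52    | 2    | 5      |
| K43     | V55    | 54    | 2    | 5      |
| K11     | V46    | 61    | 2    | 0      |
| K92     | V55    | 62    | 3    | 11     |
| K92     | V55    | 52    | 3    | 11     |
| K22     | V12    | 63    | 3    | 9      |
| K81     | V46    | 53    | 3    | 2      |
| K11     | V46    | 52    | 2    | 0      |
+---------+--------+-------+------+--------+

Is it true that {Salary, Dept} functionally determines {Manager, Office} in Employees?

Yes

(Salary=V55, Dept=2): 3 rows → {Manager,Office} = (K43, 5), (K43, 5), (K43, 5) ✓
(Salary=V12, Dept=2): 2 rows → {Manager,Office} = (K43, 10), (K43, 10) ✓
(Salary=V46, Dept=2): 2 rows → {Manager,Office} = (K11, 0), (K11, 0) ✓
(Salary=V55, Dept=3): 2 rows → {Manager,Office} = (K92, 11), (K92, 11) ✓
(Salary=V12, Dept=3): 1 row → {Manager,Office} = (K22, 9) ✓
(Salary=V46, Dept=3): 1 row → {Manager,Office} = (K81, 2) ✓
Every {Salary, Dept} value is associated with a single {Manager, Office} value, so {Salary, Dept} → {Manager, Office} holds.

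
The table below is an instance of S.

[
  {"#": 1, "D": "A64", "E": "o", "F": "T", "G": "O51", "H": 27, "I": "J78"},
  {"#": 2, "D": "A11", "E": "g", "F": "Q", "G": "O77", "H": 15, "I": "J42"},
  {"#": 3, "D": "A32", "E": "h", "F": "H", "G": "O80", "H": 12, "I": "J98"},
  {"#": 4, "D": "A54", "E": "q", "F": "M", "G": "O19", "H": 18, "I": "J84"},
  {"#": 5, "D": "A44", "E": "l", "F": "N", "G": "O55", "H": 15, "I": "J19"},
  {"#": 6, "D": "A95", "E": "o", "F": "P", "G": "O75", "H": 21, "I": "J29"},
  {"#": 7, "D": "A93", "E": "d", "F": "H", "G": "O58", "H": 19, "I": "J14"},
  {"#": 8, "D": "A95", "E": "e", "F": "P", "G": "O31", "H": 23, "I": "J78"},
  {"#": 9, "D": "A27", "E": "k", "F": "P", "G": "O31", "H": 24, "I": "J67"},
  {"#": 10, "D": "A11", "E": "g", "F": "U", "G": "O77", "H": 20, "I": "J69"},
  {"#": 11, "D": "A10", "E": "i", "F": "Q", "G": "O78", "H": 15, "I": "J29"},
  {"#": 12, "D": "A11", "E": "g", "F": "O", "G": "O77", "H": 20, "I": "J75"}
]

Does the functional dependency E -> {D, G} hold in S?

No

E=o: rows 1, 6 → {D,G} takes values {(A64, O51), (A95, O75)} — violation
E=g: rows 2, 10, 12 → {D,G} = (A11, O77), (A11, O77), (A11, O77) ✓
E=h: row 3 → {D,G} = (A32, O80) ✓
E=q: row 4 → {D,G} = (A54, O19) ✓
E=l: row 5 → {D,G} = (A44, O55) ✓
E=d: row 7 → {D,G} = (A93, O58) ✓
E=e: row 8 → {D,G} = (A95, O31) ✓
E=k: row 9 → {D,G} = (A27, O31) ✓
E=i: row 11 → {D,G} = (A10, O78) ✓
Two rows agree on E but differ on {D, G}, so E -> {D, G} does not hold.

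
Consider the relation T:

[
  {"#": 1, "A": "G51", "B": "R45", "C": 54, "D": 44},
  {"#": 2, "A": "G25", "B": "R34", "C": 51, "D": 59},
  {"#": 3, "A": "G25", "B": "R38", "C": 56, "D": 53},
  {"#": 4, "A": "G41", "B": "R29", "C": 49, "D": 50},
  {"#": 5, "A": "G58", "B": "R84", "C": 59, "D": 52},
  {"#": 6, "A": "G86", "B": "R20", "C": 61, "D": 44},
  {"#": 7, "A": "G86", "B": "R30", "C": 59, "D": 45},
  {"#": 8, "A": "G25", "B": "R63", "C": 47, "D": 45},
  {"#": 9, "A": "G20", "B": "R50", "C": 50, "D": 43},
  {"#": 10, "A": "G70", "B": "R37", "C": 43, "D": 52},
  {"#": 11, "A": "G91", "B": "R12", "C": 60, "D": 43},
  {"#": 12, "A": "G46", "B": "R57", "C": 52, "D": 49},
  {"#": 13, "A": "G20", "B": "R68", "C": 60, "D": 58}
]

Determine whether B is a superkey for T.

Yes

All 13 rows have distinct B values, so B → (all attributes) holds and B is a superkey.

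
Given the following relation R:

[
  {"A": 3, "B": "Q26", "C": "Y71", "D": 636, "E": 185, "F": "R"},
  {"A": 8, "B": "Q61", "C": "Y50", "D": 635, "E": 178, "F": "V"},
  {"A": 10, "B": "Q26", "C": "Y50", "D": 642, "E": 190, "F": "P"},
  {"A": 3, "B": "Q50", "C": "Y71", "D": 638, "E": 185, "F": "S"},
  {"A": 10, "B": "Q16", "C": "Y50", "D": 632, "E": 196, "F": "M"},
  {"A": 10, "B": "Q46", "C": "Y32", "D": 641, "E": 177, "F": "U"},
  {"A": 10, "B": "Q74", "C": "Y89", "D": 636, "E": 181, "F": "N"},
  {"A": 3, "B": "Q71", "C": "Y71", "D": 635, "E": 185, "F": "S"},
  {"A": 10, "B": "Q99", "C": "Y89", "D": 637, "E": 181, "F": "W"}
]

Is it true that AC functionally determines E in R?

(A=3, C=Y71): 3 rows → E = 185, 185, 185 ✓
(A=8, C=Y50): 1 row → E = 178 ✓
(A=10, C=Y50): 2 rows → E takes values {190, 196} — violation
(A=10, C=Y32): 1 row → E = 177 ✓
(A=10, C=Y89): 2 rows → E = 181, 181 ✓
Two rows agree on AC but differ on E, so AC -> E does not hold.

No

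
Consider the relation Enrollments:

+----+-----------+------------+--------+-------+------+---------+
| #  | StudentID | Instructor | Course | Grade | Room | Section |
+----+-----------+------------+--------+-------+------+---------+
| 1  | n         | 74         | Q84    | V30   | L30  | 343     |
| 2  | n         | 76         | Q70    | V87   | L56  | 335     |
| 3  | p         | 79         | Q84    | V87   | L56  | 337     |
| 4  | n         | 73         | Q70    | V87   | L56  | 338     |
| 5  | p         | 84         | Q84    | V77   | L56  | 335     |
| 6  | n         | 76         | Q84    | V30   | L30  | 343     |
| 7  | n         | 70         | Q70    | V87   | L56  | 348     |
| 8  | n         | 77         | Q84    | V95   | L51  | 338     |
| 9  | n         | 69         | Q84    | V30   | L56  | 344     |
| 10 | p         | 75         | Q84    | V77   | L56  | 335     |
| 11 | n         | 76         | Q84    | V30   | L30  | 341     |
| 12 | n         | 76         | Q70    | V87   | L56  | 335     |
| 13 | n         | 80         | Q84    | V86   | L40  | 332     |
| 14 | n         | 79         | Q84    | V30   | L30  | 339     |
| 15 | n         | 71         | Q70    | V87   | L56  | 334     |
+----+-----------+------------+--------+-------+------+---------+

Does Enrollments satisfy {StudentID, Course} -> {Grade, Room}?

No

(StudentID=n, Course=Q84): rows 1, 6, 8, 9, 11, 13, 14 → {Grade,Room} takes values {(V30, L30), (V95, L51), (V30, L56), (V86, L40)} — violation
(StudentID=n, Course=Q70): rows 2, 4, 7, 12, 15 → {Grade,Room} = (V87, L56), (V87, L56), (V87, L56), (V87, L56), (V87, L56) ✓
(StudentID=p, Course=Q84): rows 3, 5, 10 → {Grade,Room} takes values {(V87, L56), (V77, L56)} — violation
Two rows agree on {StudentID, Course} but differ on {Grade, Room}, so {StudentID, Course} -> {Grade, Room} does not hold.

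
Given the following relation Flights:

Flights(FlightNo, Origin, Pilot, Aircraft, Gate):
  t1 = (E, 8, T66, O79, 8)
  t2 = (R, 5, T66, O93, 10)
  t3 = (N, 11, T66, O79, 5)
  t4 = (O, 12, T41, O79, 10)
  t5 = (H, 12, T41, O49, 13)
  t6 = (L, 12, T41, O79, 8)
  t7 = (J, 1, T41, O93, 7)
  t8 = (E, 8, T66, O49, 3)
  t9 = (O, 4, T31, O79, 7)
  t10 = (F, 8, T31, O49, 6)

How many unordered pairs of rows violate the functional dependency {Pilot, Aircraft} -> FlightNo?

2

(Pilot=T66, Aircraft=O79): violating pairs (1,3) — 1 pair.
(Pilot=T41, Aircraft=O79): violating pairs (4,6) — 1 pair.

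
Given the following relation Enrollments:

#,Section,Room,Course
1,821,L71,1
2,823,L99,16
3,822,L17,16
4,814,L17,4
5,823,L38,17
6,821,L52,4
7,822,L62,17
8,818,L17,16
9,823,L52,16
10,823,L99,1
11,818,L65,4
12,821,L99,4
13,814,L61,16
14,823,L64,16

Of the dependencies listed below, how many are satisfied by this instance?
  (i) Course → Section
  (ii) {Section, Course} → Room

(i) Course → Section: Course=1: rows 1, 10 → Section takes values {821, 823} — violation; Course=16: rows 2, 3, 8, 9, 13, 14 → Section takes values {823, 822, 818, 814} — violation; Course=4: rows 4, 6, 11, 12 → Section takes values {814, 821, 818} — violation; Course=17: rows 5, 7 → Section takes values {823, 822} — violation — fails.
(ii) {Section, Course} → Room: (Section=823, Course=16): rows 2, 9, 14 → Room takes values {L99, L52, L64} — violation; (Section=821, Course=4): rows 6, 12 → Room takes values {L52, L99} — violation — fails.
None of the 2 dependencies hold.

0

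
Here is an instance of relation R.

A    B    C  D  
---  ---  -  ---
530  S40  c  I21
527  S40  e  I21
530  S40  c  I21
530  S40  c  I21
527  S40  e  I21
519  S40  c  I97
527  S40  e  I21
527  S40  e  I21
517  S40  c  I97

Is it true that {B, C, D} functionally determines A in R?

No

(B=S40, C=c, D=I21): 3 rows → A = 530, 530, 530 ✓
(B=S40, C=e, D=I21): 4 rows → A = 527, 527, 527, 527 ✓
(B=S40, C=c, D=I97): 2 rows → A takes values {519, 517} — violation
Two rows agree on {B, C, D} but differ on A, so {B, C, D} -> A does not hold.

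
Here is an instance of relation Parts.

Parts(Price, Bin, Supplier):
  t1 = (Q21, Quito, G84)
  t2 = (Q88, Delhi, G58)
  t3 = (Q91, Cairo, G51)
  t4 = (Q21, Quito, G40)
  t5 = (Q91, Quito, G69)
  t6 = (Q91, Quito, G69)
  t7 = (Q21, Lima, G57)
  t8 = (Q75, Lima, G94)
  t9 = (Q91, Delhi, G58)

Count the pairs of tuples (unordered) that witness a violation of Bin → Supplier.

Bin=Quito: violating pairs (1,4), (1,5), (1,6), (4,5), (4,6) — 5 pairs.
Bin=Delhi: all 2 rows agree on Supplier — 0 pairs.
Bin=Lima: violating pairs (7,8) — 1 pair.

6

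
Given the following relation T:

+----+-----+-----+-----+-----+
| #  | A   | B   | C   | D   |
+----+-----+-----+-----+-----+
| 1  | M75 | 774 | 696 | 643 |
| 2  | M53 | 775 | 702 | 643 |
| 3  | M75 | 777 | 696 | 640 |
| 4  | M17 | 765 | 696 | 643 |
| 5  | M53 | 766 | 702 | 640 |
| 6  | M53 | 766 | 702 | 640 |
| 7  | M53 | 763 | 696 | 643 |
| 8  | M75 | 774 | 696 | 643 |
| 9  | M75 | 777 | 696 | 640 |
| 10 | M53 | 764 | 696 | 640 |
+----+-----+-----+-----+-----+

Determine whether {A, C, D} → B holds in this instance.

(A=M75, C=696, D=643): rows 1, 8 → B = 774, 774 ✓
(A=M53, C=702, D=643): row 2 → B = 775 ✓
(A=M75, C=696, D=640): rows 3, 9 → B = 777, 777 ✓
(A=M17, C=696, D=643): row 4 → B = 765 ✓
(A=M53, C=702, D=640): rows 5, 6 → B = 766, 766 ✓
(A=M53, C=696, D=643): row 7 → B = 763 ✓
(A=M53, C=696, D=640): row 10 → B = 764 ✓
Every {A, C, D} value is associated with a single B value, so {A, C, D} → B holds.

Yes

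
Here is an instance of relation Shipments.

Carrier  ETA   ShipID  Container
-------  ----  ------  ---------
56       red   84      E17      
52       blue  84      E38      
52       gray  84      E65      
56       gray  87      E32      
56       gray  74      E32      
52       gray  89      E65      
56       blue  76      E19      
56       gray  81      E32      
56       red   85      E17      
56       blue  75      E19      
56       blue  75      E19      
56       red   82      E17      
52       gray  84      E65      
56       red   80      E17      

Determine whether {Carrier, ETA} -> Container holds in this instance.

Yes

(Carrier=56, ETA=red): 4 rows → Container = E17, E17, E17, E17 ✓
(Carrier=52, ETA=blue): 1 row → Container = E38 ✓
(Carrier=52, ETA=gray): 3 rows → Container = E65, E65, E65 ✓
(Carrier=56, ETA=gray): 3 rows → Container = E32, E32, E32 ✓
(Carrier=56, ETA=blue): 3 rows → Container = E19, E19, E19 ✓
Every {Carrier, ETA} value is associated with a single Container value, so {Carrier, ETA} -> Container holds.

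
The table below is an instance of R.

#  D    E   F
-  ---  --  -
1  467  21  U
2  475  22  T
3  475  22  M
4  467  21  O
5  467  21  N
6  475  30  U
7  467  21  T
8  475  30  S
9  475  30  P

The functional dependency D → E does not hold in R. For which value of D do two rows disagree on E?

D=467: rows 1, 4, 5, 7 → E = 21, 21, 21, 21 ✓
D=475: rows 2, 3, 6, 8, 9 → E takes values {22, 30} — violation
The only D value with inconsistent E is D=475.

475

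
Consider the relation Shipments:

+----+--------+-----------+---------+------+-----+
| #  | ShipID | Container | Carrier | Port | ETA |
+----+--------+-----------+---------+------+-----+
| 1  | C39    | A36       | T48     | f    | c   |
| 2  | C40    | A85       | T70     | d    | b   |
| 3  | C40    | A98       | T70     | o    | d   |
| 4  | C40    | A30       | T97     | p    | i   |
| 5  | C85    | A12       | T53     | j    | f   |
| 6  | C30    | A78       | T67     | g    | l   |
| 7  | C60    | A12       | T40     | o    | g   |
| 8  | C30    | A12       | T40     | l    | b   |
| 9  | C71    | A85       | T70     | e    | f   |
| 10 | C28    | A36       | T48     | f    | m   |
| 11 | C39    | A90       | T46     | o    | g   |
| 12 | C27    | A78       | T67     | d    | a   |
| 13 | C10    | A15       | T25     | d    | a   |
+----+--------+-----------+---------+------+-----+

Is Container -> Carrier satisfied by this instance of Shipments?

Container=A36: rows 1, 10 → Carrier = T48, T48 ✓
Container=A85: rows 2, 9 → Carrier = T70, T70 ✓
Container=A98: row 3 → Carrier = T70 ✓
Container=A30: row 4 → Carrier = T97 ✓
Container=A12: rows 5, 7, 8 → Carrier takes values {T53, T40} — violation
Container=A78: rows 6, 12 → Carrier = T67, T67 ✓
Container=A90: row 11 → Carrier = T46 ✓
Container=A15: row 13 → Carrier = T25 ✓
Two rows agree on Container but differ on Carrier, so Container -> Carrier does not hold.

No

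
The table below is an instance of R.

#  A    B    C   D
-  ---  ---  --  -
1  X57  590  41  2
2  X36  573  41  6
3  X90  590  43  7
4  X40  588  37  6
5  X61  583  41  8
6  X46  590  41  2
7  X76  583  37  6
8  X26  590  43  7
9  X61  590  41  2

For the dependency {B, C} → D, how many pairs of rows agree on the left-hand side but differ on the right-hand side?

(B=590, C=41): all 3 rows agree on D — 0 pairs.
(B=590, C=43): all 2 rows agree on D — 0 pairs.

0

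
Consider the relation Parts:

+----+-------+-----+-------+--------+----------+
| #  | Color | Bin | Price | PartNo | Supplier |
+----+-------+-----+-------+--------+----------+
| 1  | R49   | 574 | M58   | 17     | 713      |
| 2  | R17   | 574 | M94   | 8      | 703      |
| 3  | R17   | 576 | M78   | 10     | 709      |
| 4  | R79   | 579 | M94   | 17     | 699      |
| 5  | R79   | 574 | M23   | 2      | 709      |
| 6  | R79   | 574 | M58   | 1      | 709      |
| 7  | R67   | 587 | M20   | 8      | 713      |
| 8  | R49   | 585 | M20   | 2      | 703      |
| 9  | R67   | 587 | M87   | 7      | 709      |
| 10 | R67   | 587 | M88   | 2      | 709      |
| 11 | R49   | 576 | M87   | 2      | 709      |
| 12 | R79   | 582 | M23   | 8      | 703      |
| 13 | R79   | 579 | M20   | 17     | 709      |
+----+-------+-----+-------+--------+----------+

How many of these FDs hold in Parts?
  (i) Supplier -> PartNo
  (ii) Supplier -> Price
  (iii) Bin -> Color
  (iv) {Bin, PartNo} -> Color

(i) Supplier -> PartNo: Supplier=713: rows 1, 7 → PartNo takes values {17, 8} — violation; Supplier=703: rows 2, 8, 12 → PartNo takes values {8, 2} — violation; Supplier=709: rows 3, 5, 6, 9, 10, 11, 13 → PartNo takes values {10, 2, 1, 7, 17} — violation — fails.
(ii) Supplier -> Price: Supplier=713: rows 1, 7 → Price takes values {M58, M20} — violation; Supplier=703: rows 2, 8, 12 → Price takes values {M94, M20, M23} — violation; Supplier=709: rows 3, 5, 6, 9, 10, 11, 13 → Price takes values {M78, M23, M58, M87, M88, M20} — violation — fails.
(iii) Bin -> Color: Bin=574: rows 1, 2, 5, 6 → Color takes values {R49, R17, R79} — violation; Bin=576: rows 3, 11 → Color takes values {R17, R49} — violation — fails.
(iv) {Bin, PartNo} -> Color: every LHS value maps to a single RHS value — holds.
1 of the 4 dependencies holds.

1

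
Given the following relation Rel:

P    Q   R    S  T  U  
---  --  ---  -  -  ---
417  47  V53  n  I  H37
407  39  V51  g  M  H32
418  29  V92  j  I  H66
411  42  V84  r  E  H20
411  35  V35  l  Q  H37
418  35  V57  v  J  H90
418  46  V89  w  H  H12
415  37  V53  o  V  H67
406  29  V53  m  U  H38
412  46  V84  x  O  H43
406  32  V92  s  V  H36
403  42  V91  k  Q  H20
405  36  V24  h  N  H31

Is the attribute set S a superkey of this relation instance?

All 13 rows have distinct S values, so S → (all attributes) holds and S is a superkey.

Yes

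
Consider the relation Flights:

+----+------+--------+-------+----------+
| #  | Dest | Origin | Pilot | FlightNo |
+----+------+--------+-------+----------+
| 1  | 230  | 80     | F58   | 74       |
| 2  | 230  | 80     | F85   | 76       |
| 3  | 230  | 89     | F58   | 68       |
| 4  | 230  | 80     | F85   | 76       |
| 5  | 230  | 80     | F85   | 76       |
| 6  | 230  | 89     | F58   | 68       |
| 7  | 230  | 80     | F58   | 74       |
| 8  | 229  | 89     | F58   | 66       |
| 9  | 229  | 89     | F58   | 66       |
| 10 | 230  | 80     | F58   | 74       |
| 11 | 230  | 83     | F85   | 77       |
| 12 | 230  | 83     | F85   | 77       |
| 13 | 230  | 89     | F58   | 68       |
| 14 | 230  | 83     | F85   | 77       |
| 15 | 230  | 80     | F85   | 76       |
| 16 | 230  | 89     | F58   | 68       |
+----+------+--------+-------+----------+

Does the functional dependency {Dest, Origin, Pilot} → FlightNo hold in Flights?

Yes

(Dest=230, Origin=80, Pilot=F58): rows 1, 7, 10 → FlightNo = 74, 74, 74 ✓
(Dest=230, Origin=80, Pilot=F85): rows 2, 4, 5, 15 → FlightNo = 76, 76, 76, 76 ✓
(Dest=230, Origin=89, Pilot=F58): rows 3, 6, 13, 16 → FlightNo = 68, 68, 68, 68 ✓
(Dest=229, Origin=89, Pilot=F58): rows 8, 9 → FlightNo = 66, 66 ✓
(Dest=230, Origin=83, Pilot=F85): rows 11, 12, 14 → FlightNo = 77, 77, 77 ✓
Every {Dest, Origin, Pilot} value is associated with a single FlightNo value, so {Dest, Origin, Pilot} → FlightNo holds.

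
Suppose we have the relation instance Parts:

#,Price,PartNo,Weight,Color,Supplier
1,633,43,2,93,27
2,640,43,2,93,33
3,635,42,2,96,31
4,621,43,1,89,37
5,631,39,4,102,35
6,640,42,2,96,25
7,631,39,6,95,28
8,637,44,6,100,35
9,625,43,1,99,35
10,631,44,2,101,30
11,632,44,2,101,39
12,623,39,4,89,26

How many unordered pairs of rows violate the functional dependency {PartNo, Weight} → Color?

(PartNo=43, Weight=2): all 2 rows agree on Color — 0 pairs.
(PartNo=42, Weight=2): all 2 rows agree on Color — 0 pairs.
(PartNo=43, Weight=1): violating pairs (4,9) — 1 pair.
(PartNo=39, Weight=4): violating pairs (5,12) — 1 pair.
(PartNo=44, Weight=2): all 2 rows agree on Color — 0 pairs.

2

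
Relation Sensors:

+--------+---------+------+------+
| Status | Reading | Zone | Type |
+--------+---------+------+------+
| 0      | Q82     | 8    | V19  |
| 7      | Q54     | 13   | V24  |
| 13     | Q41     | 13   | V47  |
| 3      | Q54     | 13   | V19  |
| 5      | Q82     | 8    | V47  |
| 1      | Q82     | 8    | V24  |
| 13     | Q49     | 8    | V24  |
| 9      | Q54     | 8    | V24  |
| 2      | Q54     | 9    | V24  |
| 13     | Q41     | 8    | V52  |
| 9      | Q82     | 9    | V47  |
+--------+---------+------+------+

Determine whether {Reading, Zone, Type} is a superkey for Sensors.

All 11 rows have distinct {Reading, Zone, Type} values, so {Reading, Zone, Type} → (all attributes) holds and {Reading, Zone, Type} is a superkey.

Yes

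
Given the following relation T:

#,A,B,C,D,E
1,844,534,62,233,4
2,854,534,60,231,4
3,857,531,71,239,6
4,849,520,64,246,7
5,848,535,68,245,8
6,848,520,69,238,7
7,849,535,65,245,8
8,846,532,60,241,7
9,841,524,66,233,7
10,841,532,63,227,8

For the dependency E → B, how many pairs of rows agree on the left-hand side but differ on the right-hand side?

E=4: all 2 rows agree on B — 0 pairs.
E=7: violating pairs (4,8), (4,9), (6,8), (6,9), (8,9) — 5 pairs.
E=8: violating pairs (5,10), (7,10) — 2 pairs.

7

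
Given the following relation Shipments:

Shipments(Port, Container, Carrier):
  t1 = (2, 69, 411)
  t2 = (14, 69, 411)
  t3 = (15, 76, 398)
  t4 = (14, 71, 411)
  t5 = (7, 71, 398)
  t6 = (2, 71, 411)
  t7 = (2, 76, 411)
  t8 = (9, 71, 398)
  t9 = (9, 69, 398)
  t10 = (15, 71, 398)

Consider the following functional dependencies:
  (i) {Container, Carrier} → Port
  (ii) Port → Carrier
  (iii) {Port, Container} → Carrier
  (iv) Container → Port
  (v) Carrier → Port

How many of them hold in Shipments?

(i) {Container, Carrier} → Port: (Container=69, Carrier=411): rows 1, 2 → Port takes values {2, 14} — violation; (Container=71, Carrier=411): rows 4, 6 → Port takes values {14, 2} — violation; (Container=71, Carrier=398): rows 5, 8, 10 → Port takes values {7, 9, 15} — violation — fails.
(ii) Port → Carrier: every LHS value maps to a single RHS value — holds.
(iii) {Port, Container} → Carrier: every LHS value maps to a single RHS value — holds.
(iv) Container → Port: Container=69: rows 1, 2, 9 → Port takes values {2, 14, 9} — violation; Container=76: rows 3, 7 → Port takes values {15, 2} — violation; Container=71: rows 4, 5, 6, 8, 10 → Port takes values {14, 7, 2, 9, 15} — violation — fails.
(v) Carrier → Port: Carrier=411: rows 1, 2, 4, 6, 7 → Port takes values {2, 14} — violation; Carrier=398: rows 3, 5, 8, 9, 10 → Port takes values {15, 7, 9} — violation — fails.
2 of the 5 dependencies hold.

2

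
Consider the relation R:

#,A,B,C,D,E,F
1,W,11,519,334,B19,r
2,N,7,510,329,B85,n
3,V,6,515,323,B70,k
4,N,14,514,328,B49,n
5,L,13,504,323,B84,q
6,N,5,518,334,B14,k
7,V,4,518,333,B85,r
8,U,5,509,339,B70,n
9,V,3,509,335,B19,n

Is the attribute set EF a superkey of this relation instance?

All 9 rows have distinct EF values, so EF → (all attributes) holds and EF is a superkey.

Yes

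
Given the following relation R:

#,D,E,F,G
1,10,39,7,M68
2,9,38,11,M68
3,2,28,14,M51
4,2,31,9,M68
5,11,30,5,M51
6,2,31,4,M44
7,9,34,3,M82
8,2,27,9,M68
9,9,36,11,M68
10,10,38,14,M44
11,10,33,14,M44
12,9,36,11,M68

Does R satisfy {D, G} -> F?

Yes

(D=10, G=M68): row 1 → F = 7 ✓
(D=9, G=M68): rows 2, 9, 12 → F = 11, 11, 11 ✓
(D=2, G=M51): row 3 → F = 14 ✓
(D=2, G=M68): rows 4, 8 → F = 9, 9 ✓
(D=11, G=M51): row 5 → F = 5 ✓
(D=2, G=M44): row 6 → F = 4 ✓
(D=9, G=M82): row 7 → F = 3 ✓
(D=10, G=M44): rows 10, 11 → F = 14, 14 ✓
Every {D, G} value is associated with a single F value, so {D, G} -> F holds.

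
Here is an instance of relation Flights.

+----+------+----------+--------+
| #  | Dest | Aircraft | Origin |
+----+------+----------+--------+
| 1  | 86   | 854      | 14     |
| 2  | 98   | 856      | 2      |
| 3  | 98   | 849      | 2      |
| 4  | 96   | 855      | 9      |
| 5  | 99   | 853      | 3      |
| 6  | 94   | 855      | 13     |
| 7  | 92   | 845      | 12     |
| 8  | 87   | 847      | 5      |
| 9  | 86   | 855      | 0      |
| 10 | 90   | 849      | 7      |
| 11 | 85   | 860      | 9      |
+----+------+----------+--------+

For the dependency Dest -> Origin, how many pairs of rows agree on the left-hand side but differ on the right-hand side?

1

Dest=86: violating pairs (1,9) — 1 pair.
Dest=98: all 2 rows agree on Origin — 0 pairs.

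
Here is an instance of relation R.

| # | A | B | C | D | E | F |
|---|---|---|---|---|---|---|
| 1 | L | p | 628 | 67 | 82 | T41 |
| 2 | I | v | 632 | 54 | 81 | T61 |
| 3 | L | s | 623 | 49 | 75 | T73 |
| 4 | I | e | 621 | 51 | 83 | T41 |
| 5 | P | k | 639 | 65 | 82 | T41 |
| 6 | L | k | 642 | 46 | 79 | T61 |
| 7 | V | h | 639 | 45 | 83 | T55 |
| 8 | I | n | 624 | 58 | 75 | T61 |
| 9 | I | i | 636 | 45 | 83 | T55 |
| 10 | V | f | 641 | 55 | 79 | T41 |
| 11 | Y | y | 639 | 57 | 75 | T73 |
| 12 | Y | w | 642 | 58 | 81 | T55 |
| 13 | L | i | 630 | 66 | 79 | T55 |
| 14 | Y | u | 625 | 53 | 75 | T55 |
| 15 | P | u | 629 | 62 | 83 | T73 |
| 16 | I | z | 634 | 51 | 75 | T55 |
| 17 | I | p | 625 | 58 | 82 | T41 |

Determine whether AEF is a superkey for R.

All 17 rows have distinct AEF values, so AEF → (all attributes) holds and AEF is a superkey.

Yes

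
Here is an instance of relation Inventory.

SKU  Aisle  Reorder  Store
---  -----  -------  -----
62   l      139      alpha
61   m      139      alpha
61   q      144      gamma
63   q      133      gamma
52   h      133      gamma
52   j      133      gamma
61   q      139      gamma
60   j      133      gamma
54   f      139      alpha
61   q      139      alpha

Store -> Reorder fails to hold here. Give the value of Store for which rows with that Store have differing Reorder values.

Store=alpha: 4 rows → Reorder = 139, 139, 139, 139 ✓
Store=gamma: 6 rows → Reorder takes values {144, 133, 139} — violation
The only Store value with inconsistent Reorder is Store=gamma.

gamma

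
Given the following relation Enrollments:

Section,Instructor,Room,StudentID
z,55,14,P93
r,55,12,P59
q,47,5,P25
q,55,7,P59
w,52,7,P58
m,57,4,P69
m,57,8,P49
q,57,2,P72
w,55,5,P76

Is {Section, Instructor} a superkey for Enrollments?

No

Two distinct rows share (Section=m, Instructor=57), so {Section, Instructor} does not determine every attribute — not a superkey.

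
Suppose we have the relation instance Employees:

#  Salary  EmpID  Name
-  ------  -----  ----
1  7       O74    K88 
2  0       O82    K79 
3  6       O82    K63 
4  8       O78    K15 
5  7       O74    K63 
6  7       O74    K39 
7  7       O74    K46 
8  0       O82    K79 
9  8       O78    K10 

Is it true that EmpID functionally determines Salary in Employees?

No

EmpID=O74: rows 1, 5, 6, 7 → Salary = 7, 7, 7, 7 ✓
EmpID=O82: rows 2, 3, 8 → Salary takes values {0, 6} — violation
EmpID=O78: rows 4, 9 → Salary = 8, 8 ✓
Two rows agree on EmpID but differ on Salary, so EmpID -> Salary does not hold.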